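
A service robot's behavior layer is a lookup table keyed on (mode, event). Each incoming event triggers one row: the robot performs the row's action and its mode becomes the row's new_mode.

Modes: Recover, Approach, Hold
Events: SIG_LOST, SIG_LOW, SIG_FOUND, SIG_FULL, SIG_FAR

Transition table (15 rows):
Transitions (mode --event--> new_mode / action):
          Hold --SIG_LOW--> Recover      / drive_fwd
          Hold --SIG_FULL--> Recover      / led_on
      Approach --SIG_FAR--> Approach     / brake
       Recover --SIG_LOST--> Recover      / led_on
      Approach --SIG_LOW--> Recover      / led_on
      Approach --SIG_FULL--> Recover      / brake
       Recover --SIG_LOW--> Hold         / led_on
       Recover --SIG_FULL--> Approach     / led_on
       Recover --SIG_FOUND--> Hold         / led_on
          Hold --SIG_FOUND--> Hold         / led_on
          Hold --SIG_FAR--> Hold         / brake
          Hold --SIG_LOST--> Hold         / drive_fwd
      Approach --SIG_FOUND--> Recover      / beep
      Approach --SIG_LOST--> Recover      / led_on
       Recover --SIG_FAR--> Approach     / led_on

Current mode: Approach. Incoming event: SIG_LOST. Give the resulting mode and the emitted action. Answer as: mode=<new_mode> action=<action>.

current mode = Approach; filter table to that mode:
  (Approach, SIG_FAR) → (Approach, brake)
  (Approach, SIG_LOW) → (Recover, led_on)
  (Approach, SIG_FULL) → (Recover, brake)
  (Approach, SIG_FOUND) → (Recover, beep)
  (Approach, SIG_LOST) → (Recover, led_on)  ← event matches
event = SIG_LOST selects (Recover, led_on)

mode=Recover action=led_on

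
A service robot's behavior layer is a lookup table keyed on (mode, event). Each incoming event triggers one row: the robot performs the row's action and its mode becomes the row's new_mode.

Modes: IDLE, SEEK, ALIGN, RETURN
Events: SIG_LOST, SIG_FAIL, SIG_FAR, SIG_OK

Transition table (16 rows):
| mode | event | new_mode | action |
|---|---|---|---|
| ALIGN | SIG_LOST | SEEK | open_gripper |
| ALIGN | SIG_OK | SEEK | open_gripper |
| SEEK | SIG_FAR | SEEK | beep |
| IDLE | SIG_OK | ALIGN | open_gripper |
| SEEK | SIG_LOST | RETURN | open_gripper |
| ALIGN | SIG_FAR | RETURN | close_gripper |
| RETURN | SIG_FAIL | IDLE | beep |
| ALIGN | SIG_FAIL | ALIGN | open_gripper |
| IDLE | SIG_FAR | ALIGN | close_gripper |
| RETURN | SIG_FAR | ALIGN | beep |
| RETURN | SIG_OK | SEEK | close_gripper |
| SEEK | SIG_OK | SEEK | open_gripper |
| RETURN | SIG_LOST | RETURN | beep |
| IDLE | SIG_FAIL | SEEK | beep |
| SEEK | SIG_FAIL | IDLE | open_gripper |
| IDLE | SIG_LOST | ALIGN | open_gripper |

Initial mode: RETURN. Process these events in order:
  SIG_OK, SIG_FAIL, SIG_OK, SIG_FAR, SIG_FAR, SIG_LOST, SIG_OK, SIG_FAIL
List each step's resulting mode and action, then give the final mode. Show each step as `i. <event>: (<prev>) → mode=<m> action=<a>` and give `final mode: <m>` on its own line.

1. SIG_OK: (RETURN) → mode=SEEK action=close_gripper
2. SIG_FAIL: (SEEK) → mode=IDLE action=open_gripper
3. SIG_OK: (IDLE) → mode=ALIGN action=open_gripper
4. SIG_FAR: (ALIGN) → mode=RETURN action=close_gripper
5. SIG_FAR: (RETURN) → mode=ALIGN action=beep
6. SIG_LOST: (ALIGN) → mode=SEEK action=open_gripper
7. SIG_OK: (SEEK) → mode=SEEK action=open_gripper
8. SIG_FAIL: (SEEK) → mode=IDLE action=open_gripper

final mode: IDLE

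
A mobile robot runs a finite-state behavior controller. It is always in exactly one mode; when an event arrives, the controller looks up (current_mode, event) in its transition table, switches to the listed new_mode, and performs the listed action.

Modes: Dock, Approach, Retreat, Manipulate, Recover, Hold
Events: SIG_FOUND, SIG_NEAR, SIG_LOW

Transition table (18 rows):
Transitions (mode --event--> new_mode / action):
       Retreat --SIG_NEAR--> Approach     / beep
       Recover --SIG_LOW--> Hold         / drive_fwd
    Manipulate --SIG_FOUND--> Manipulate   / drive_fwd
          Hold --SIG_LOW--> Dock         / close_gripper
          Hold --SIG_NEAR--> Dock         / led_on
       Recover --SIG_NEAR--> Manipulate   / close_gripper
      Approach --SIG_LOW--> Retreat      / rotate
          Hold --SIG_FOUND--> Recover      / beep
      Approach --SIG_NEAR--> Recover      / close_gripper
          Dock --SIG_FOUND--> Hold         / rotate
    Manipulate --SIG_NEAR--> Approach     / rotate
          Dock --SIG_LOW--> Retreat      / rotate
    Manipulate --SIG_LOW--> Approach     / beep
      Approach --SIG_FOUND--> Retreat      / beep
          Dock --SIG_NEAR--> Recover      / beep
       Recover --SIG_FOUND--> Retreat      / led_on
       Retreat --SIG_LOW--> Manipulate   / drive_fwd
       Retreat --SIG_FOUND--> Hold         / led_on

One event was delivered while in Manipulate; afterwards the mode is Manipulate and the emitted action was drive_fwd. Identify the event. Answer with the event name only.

SIG_FOUND

try SIG_FOUND: (Manipulate, SIG_FOUND) → (Manipulate, drive_fwd)  ← matches
try SIG_NEAR: (Manipulate, SIG_NEAR) → (Approach, rotate)
try SIG_LOW: (Manipulate, SIG_LOW) → (Approach, beep)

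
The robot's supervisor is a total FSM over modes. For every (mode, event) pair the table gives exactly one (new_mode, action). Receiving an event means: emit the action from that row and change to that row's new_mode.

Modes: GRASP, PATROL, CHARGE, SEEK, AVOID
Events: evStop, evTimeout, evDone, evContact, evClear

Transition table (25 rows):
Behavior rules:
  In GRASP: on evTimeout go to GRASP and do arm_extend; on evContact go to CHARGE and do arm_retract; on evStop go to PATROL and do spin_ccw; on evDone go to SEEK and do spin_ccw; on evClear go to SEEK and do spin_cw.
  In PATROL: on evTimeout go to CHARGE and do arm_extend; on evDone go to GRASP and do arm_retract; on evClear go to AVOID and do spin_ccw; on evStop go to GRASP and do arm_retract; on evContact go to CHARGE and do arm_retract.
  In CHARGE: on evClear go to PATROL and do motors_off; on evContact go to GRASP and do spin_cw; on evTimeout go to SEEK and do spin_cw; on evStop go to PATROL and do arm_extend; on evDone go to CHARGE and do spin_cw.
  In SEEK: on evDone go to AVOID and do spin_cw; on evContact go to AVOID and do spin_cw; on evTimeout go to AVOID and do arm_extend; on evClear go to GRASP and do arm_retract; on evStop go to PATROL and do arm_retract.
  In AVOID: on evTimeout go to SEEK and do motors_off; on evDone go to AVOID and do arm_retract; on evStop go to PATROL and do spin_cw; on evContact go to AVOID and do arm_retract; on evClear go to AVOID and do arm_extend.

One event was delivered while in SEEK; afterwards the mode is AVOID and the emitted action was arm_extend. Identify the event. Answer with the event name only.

evTimeout

try evStop: (SEEK, evStop) → (PATROL, arm_retract)
try evTimeout: (SEEK, evTimeout) → (AVOID, arm_extend)  ← matches
try evDone: (SEEK, evDone) → (AVOID, spin_cw)
try evContact: (SEEK, evContact) → (AVOID, spin_cw)
try evClear: (SEEK, evClear) → (GRASP, arm_retract)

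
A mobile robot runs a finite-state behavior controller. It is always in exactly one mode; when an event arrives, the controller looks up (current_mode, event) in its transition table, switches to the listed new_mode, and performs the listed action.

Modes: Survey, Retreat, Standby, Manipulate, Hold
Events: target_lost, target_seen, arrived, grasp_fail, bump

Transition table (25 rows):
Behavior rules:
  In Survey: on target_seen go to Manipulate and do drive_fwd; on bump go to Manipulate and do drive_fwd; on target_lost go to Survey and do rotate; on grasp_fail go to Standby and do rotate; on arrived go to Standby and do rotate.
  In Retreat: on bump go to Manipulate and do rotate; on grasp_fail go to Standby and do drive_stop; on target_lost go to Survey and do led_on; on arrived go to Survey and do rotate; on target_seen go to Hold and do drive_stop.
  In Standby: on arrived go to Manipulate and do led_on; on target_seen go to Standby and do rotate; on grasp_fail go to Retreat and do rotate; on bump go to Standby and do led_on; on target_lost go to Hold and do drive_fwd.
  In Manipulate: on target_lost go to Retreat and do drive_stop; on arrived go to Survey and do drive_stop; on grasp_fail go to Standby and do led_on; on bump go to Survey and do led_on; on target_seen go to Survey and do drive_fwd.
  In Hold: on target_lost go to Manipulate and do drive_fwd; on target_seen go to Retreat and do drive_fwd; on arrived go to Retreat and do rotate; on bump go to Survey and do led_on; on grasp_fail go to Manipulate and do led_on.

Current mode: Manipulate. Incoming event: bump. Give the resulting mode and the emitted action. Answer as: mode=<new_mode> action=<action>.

mode=Survey action=led_on

current mode = Manipulate; filter table to that mode:
  (Manipulate, target_lost) → (Retreat, drive_stop)
  (Manipulate, arrived) → (Survey, drive_stop)
  (Manipulate, grasp_fail) → (Standby, led_on)
  (Manipulate, bump) → (Survey, led_on)  ← event matches
  (Manipulate, target_seen) → (Survey, drive_fwd)
event = bump selects (Survey, led_on)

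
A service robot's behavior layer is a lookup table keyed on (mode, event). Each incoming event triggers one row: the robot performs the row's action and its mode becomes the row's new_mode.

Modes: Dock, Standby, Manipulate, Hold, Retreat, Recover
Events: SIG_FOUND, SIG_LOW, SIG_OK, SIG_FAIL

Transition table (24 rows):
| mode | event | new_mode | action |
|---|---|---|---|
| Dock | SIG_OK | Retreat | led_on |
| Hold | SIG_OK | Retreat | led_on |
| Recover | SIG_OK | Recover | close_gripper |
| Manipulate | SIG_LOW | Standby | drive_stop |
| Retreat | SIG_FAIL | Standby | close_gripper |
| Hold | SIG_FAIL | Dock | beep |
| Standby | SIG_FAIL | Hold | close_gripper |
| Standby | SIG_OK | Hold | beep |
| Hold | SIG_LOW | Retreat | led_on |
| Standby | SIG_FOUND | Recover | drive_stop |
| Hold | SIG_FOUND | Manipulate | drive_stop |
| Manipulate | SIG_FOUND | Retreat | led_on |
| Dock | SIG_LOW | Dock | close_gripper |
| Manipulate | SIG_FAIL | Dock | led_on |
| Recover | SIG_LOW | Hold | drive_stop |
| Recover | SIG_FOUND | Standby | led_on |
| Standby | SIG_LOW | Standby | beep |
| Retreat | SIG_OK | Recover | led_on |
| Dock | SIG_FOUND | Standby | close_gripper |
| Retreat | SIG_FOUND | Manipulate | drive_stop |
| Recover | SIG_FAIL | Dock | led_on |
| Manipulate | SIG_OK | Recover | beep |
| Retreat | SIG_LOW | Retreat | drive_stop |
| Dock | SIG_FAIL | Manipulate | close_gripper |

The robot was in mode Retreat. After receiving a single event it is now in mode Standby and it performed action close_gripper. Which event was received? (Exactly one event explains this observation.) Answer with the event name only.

try SIG_FOUND: (Retreat, SIG_FOUND) → (Manipulate, drive_stop)
try SIG_LOW: (Retreat, SIG_LOW) → (Retreat, drive_stop)
try SIG_OK: (Retreat, SIG_OK) → (Recover, led_on)
try SIG_FAIL: (Retreat, SIG_FAIL) → (Standby, close_gripper)  ← matches

SIG_FAIL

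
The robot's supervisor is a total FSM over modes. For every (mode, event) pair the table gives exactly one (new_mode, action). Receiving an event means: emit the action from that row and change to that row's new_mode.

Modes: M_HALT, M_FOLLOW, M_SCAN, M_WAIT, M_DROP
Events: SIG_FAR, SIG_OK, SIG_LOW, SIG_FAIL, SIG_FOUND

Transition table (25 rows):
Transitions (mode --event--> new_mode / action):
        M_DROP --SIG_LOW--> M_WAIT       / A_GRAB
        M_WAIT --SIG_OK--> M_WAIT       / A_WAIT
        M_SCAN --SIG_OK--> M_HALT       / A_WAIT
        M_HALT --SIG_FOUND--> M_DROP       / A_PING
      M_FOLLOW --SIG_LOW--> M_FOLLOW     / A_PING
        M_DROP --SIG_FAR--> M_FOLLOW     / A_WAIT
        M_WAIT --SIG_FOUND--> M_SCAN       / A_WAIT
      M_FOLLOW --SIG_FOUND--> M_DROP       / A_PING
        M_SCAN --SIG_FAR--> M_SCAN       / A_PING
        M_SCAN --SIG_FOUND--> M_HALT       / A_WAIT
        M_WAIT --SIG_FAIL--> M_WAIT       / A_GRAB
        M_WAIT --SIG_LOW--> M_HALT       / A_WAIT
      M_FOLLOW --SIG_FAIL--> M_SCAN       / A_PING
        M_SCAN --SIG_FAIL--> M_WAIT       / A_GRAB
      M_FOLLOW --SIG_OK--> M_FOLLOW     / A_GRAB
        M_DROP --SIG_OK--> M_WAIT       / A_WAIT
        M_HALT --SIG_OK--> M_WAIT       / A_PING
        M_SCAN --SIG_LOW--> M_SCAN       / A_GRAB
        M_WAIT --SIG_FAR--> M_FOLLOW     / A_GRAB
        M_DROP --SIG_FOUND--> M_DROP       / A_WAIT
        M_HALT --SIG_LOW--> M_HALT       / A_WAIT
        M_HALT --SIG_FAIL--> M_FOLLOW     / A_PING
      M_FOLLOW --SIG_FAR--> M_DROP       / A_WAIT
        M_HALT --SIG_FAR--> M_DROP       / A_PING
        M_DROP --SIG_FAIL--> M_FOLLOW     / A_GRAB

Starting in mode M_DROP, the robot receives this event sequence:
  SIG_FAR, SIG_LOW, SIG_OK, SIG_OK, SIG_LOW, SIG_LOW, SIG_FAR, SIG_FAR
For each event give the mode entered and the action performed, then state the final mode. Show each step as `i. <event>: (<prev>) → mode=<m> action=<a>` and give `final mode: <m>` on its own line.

final mode: M_FOLLOW

1. SIG_FAR: (M_DROP) → mode=M_FOLLOW action=A_WAIT
2. SIG_LOW: (M_FOLLOW) → mode=M_FOLLOW action=A_PING
3. SIG_OK: (M_FOLLOW) → mode=M_FOLLOW action=A_GRAB
4. SIG_OK: (M_FOLLOW) → mode=M_FOLLOW action=A_GRAB
5. SIG_LOW: (M_FOLLOW) → mode=M_FOLLOW action=A_PING
6. SIG_LOW: (M_FOLLOW) → mode=M_FOLLOW action=A_PING
7. SIG_FAR: (M_FOLLOW) → mode=M_DROP action=A_WAIT
8. SIG_FAR: (M_DROP) → mode=M_FOLLOW action=A_WAIT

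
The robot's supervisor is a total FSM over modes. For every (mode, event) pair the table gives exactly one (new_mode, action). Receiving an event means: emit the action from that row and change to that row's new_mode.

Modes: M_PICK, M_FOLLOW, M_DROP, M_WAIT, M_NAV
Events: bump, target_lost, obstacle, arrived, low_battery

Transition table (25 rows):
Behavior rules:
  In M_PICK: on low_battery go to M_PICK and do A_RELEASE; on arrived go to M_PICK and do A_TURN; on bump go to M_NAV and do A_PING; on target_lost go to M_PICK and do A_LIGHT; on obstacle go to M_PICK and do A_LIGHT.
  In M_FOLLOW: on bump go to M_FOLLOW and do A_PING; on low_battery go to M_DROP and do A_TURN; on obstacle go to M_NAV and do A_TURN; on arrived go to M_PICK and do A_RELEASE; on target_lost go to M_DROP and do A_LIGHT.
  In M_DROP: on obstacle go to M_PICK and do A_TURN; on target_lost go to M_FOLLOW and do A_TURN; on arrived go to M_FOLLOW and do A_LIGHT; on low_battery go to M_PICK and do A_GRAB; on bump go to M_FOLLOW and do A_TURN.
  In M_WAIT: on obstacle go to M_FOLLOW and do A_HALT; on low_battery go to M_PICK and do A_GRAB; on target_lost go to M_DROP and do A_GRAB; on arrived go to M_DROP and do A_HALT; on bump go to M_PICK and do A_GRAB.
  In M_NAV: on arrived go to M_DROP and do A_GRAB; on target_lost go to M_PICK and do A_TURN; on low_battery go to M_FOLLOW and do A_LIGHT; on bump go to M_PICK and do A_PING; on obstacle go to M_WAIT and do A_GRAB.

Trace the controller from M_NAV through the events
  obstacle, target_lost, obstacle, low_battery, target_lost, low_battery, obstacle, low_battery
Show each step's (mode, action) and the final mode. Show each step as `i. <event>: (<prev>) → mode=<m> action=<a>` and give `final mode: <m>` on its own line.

final mode: M_PICK

1. obstacle: (M_NAV) → mode=M_WAIT action=A_GRAB
2. target_lost: (M_WAIT) → mode=M_DROP action=A_GRAB
3. obstacle: (M_DROP) → mode=M_PICK action=A_TURN
4. low_battery: (M_PICK) → mode=M_PICK action=A_RELEASE
5. target_lost: (M_PICK) → mode=M_PICK action=A_LIGHT
6. low_battery: (M_PICK) → mode=M_PICK action=A_RELEASE
7. obstacle: (M_PICK) → mode=M_PICK action=A_LIGHT
8. low_battery: (M_PICK) → mode=M_PICK action=A_RELEASE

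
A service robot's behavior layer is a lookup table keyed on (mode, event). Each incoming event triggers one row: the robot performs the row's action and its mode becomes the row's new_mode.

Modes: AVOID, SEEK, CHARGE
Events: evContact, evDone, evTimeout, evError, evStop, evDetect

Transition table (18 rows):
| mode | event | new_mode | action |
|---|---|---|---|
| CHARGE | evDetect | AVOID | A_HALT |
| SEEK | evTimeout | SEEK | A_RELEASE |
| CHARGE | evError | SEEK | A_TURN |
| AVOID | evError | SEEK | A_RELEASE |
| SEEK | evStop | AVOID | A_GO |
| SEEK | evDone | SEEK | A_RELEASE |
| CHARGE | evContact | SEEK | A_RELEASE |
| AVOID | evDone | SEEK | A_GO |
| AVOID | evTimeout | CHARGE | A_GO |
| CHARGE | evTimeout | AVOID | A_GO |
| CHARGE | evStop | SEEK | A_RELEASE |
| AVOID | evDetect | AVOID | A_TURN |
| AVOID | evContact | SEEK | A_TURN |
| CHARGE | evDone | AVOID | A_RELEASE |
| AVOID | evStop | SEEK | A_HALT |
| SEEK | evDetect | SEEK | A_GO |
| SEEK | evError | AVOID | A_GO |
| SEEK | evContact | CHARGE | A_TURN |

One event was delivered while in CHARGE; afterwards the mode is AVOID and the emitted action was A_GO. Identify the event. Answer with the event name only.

try evContact: (CHARGE, evContact) → (SEEK, A_RELEASE)
try evDone: (CHARGE, evDone) → (AVOID, A_RELEASE)
try evTimeout: (CHARGE, evTimeout) → (AVOID, A_GO)  ← matches
try evError: (CHARGE, evError) → (SEEK, A_TURN)
try evStop: (CHARGE, evStop) → (SEEK, A_RELEASE)
try evDetect: (CHARGE, evDetect) → (AVOID, A_HALT)

evTimeout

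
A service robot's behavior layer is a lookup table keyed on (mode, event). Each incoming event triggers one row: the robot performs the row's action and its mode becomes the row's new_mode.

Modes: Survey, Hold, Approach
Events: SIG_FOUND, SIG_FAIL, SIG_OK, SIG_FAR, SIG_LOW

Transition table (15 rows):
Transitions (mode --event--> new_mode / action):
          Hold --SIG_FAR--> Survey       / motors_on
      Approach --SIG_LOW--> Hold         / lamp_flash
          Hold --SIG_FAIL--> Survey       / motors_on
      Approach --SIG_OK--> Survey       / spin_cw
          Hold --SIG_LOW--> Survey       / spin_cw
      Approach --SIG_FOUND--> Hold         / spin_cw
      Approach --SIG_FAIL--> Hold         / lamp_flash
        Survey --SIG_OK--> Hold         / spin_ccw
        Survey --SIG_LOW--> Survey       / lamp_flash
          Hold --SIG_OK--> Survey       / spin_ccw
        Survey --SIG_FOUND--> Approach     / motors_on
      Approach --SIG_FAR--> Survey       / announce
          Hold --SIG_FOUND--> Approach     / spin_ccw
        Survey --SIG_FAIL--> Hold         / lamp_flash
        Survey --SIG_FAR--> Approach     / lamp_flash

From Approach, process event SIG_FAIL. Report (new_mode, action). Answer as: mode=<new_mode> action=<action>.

current mode = Approach; filter table to that mode:
  (Approach, SIG_LOW) → (Hold, lamp_flash)
  (Approach, SIG_OK) → (Survey, spin_cw)
  (Approach, SIG_FOUND) → (Hold, spin_cw)
  (Approach, SIG_FAIL) → (Hold, lamp_flash)  ← event matches
  (Approach, SIG_FAR) → (Survey, announce)
event = SIG_FAIL selects (Hold, lamp_flash)

mode=Hold action=lamp_flash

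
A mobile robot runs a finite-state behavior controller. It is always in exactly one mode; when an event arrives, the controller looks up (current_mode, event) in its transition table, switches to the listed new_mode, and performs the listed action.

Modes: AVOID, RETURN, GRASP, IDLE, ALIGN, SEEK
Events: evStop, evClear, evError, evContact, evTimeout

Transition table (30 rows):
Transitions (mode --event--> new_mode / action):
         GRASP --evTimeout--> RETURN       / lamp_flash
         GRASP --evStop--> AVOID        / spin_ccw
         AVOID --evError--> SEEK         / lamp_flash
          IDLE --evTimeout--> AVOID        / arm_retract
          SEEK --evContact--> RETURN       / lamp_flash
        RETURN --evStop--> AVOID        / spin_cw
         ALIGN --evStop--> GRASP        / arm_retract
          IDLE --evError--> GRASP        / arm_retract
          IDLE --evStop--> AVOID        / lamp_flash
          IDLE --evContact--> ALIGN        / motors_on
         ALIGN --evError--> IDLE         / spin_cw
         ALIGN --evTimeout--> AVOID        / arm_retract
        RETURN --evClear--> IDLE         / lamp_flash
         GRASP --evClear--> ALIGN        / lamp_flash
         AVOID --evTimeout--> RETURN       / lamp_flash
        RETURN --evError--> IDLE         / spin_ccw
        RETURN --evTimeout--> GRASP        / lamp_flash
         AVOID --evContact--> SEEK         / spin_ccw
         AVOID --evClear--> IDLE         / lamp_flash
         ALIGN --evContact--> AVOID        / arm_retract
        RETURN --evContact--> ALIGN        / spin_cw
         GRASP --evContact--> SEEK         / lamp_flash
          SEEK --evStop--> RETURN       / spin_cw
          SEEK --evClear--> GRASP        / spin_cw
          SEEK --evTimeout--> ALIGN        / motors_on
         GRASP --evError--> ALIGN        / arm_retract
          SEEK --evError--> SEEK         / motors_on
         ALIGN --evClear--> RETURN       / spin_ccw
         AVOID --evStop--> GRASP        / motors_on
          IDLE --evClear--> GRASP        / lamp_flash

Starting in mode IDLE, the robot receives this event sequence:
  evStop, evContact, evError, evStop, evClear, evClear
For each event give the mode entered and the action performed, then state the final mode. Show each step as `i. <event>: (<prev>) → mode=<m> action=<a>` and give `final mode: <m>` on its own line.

final mode: GRASP

1. evStop: (IDLE) → mode=AVOID action=lamp_flash
2. evContact: (AVOID) → mode=SEEK action=spin_ccw
3. evError: (SEEK) → mode=SEEK action=motors_on
4. evStop: (SEEK) → mode=RETURN action=spin_cw
5. evClear: (RETURN) → mode=IDLE action=lamp_flash
6. evClear: (IDLE) → mode=GRASP action=lamp_flash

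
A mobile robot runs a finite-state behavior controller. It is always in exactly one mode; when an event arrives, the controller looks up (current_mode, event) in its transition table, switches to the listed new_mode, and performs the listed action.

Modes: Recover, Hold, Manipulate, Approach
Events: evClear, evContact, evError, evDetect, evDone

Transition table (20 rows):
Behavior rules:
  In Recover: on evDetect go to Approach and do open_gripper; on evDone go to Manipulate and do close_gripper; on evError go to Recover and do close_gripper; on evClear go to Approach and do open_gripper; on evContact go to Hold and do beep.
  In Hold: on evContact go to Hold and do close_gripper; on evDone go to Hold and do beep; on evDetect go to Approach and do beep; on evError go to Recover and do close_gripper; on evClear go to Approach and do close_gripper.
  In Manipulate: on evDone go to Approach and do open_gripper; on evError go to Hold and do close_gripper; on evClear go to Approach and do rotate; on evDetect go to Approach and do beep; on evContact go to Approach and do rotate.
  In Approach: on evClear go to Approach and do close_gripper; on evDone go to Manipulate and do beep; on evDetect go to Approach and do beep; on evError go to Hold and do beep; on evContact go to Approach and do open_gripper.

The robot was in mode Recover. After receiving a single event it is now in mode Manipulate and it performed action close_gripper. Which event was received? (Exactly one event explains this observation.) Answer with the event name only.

try evClear: (Recover, evClear) → (Approach, open_gripper)
try evContact: (Recover, evContact) → (Hold, beep)
try evError: (Recover, evError) → (Recover, close_gripper)
try evDetect: (Recover, evDetect) → (Approach, open_gripper)
try evDone: (Recover, evDone) → (Manipulate, close_gripper)  ← matches

evDone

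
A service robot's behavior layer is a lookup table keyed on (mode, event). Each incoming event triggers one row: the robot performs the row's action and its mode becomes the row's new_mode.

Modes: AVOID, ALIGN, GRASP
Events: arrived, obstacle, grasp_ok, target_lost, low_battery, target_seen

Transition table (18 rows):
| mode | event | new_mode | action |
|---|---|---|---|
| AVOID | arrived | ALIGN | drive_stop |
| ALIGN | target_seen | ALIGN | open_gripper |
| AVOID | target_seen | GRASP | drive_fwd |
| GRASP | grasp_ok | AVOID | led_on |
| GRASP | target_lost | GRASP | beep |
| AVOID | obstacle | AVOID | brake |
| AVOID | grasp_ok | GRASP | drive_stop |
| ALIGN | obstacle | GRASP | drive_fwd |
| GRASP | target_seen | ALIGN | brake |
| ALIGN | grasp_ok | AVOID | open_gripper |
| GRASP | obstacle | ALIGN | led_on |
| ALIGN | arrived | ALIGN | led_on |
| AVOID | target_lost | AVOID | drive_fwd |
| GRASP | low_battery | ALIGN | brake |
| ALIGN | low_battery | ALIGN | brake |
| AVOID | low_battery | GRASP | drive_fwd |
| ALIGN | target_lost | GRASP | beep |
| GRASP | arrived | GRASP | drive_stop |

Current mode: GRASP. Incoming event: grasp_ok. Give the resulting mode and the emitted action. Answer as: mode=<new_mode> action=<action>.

current mode = GRASP; filter table to that mode:
  (GRASP, grasp_ok) → (AVOID, led_on)  ← event matches
  (GRASP, target_lost) → (GRASP, beep)
  (GRASP, target_seen) → (ALIGN, brake)
  (GRASP, obstacle) → (ALIGN, led_on)
  (GRASP, low_battery) → (ALIGN, brake)
  (GRASP, arrived) → (GRASP, drive_stop)
event = grasp_ok selects (AVOID, led_on)

mode=AVOID action=led_on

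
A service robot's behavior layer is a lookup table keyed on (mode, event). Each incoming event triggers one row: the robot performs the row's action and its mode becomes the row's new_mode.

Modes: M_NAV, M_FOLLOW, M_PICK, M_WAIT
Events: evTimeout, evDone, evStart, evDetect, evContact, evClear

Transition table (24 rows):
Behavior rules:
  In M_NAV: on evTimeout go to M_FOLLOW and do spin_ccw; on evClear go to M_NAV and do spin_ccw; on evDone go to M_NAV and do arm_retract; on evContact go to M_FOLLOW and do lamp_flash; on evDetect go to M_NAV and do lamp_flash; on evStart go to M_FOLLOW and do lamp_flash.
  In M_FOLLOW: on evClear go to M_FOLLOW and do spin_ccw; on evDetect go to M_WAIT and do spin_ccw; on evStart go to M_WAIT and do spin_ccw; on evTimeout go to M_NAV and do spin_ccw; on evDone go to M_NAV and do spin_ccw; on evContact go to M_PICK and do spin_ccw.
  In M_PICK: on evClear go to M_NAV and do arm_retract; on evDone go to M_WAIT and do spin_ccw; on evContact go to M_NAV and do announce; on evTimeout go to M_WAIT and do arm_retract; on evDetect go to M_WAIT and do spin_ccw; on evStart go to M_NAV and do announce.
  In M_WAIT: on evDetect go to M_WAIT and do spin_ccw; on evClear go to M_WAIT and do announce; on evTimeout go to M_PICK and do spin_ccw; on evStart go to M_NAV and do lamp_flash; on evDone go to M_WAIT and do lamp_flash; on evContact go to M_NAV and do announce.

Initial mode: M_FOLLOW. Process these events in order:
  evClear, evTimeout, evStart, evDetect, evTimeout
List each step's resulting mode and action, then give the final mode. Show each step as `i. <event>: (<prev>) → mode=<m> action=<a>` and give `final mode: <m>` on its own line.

final mode: M_PICK

1. evClear: (M_FOLLOW) → mode=M_FOLLOW action=spin_ccw
2. evTimeout: (M_FOLLOW) → mode=M_NAV action=spin_ccw
3. evStart: (M_NAV) → mode=M_FOLLOW action=lamp_flash
4. evDetect: (M_FOLLOW) → mode=M_WAIT action=spin_ccw
5. evTimeout: (M_WAIT) → mode=M_PICK action=spin_ccw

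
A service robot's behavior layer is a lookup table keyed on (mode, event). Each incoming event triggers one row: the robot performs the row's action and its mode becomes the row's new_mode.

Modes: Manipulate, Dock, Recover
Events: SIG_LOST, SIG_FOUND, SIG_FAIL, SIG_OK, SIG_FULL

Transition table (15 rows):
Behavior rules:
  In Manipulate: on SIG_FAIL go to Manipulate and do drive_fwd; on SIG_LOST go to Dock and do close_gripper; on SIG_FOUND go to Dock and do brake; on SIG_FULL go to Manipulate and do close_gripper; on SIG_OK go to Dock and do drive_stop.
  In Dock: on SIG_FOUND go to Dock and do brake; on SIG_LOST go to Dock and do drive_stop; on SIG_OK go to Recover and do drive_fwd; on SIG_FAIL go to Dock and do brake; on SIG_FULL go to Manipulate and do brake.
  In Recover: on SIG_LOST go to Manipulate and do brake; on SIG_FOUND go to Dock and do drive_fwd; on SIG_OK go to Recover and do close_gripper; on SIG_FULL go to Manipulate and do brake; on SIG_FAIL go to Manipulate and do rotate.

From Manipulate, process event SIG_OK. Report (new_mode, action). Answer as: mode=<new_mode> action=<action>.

mode=Dock action=drive_stop

current mode = Manipulate; filter table to that mode:
  (Manipulate, SIG_FAIL) → (Manipulate, drive_fwd)
  (Manipulate, SIG_LOST) → (Dock, close_gripper)
  (Manipulate, SIG_FOUND) → (Dock, brake)
  (Manipulate, SIG_FULL) → (Manipulate, close_gripper)
  (Manipulate, SIG_OK) → (Dock, drive_stop)  ← event matches
event = SIG_OK selects (Dock, drive_stop)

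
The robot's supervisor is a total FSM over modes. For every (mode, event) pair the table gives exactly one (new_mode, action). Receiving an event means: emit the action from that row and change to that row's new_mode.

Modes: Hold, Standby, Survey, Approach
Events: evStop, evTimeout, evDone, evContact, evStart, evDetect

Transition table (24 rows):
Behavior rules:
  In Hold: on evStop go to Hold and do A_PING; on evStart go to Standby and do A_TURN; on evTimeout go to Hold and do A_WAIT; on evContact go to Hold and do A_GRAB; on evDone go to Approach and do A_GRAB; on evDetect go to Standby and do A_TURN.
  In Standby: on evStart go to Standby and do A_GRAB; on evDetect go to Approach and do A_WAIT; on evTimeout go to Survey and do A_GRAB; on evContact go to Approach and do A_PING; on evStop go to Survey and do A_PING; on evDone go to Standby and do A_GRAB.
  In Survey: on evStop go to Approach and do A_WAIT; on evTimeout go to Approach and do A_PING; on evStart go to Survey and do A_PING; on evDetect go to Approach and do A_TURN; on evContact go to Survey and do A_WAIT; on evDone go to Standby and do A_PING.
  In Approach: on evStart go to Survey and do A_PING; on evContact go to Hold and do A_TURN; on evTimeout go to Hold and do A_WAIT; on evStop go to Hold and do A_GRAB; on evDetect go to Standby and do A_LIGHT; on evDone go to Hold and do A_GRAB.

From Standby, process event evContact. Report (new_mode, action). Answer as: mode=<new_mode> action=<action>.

current mode = Standby; filter table to that mode:
  (Standby, evStart) → (Standby, A_GRAB)
  (Standby, evDetect) → (Approach, A_WAIT)
  (Standby, evTimeout) → (Survey, A_GRAB)
  (Standby, evContact) → (Approach, A_PING)  ← event matches
  (Standby, evStop) → (Survey, A_PING)
  (Standby, evDone) → (Standby, A_GRAB)
event = evContact selects (Approach, A_PING)

mode=Approach action=A_PING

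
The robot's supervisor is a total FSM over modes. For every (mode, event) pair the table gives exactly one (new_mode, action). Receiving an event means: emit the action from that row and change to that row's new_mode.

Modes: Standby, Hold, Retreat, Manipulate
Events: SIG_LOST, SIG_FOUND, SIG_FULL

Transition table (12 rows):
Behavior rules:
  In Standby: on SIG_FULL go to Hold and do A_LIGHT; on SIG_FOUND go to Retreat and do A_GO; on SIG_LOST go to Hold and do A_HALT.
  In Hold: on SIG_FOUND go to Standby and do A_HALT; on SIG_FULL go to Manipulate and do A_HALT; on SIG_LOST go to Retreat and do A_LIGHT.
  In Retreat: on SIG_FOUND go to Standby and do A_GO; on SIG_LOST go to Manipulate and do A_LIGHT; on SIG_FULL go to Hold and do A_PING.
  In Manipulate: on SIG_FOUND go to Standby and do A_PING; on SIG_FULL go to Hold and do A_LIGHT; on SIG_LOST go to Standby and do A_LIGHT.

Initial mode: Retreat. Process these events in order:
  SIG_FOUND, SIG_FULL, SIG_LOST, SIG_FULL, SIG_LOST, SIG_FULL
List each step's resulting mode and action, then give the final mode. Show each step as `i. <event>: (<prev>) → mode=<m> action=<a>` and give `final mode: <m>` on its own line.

final mode: Hold

1. SIG_FOUND: (Retreat) → mode=Standby action=A_GO
2. SIG_FULL: (Standby) → mode=Hold action=A_LIGHT
3. SIG_LOST: (Hold) → mode=Retreat action=A_LIGHT
4. SIG_FULL: (Retreat) → mode=Hold action=A_PING
5. SIG_LOST: (Hold) → mode=Retreat action=A_LIGHT
6. SIG_FULL: (Retreat) → mode=Hold action=A_PING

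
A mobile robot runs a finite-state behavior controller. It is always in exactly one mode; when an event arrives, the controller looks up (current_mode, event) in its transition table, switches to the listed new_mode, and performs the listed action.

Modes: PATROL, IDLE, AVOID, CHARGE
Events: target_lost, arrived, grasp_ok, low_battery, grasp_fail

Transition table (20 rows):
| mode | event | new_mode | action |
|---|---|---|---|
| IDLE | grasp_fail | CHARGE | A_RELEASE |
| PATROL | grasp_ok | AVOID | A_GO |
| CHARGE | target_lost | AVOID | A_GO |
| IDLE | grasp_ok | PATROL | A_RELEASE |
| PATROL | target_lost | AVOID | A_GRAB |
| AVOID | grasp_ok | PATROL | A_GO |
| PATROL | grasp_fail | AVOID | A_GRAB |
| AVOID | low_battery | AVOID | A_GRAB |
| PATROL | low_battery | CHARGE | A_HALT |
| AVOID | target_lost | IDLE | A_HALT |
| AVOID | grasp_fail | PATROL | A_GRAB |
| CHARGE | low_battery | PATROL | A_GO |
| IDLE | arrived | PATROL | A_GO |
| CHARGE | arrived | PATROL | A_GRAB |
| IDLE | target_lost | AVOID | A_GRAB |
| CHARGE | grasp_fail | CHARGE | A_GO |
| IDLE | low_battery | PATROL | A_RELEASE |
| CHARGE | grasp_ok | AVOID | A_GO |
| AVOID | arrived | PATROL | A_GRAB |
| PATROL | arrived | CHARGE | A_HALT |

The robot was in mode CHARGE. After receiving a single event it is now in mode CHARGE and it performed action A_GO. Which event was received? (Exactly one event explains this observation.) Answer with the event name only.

grasp_fail

try target_lost: (CHARGE, target_lost) → (AVOID, A_GO)
try arrived: (CHARGE, arrived) → (PATROL, A_GRAB)
try grasp_ok: (CHARGE, grasp_ok) → (AVOID, A_GO)
try low_battery: (CHARGE, low_battery) → (PATROL, A_GO)
try grasp_fail: (CHARGE, grasp_fail) → (CHARGE, A_GO)  ← matches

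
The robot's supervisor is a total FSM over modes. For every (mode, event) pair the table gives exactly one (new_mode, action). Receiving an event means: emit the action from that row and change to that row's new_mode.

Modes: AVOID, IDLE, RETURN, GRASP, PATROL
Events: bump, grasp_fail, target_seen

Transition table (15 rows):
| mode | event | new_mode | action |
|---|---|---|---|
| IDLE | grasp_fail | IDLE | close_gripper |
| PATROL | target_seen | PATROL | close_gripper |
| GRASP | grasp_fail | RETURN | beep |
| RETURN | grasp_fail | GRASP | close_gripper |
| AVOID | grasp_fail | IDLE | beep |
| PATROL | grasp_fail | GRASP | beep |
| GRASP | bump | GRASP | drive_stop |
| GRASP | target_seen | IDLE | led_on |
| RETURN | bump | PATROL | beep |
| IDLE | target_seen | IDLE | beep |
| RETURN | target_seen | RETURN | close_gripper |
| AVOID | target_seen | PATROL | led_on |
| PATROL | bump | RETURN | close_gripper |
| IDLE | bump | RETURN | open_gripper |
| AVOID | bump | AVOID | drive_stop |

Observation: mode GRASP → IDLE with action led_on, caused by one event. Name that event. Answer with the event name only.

try bump: (GRASP, bump) → (GRASP, drive_stop)
try grasp_fail: (GRASP, grasp_fail) → (RETURN, beep)
try target_seen: (GRASP, target_seen) → (IDLE, led_on)  ← matches

target_seen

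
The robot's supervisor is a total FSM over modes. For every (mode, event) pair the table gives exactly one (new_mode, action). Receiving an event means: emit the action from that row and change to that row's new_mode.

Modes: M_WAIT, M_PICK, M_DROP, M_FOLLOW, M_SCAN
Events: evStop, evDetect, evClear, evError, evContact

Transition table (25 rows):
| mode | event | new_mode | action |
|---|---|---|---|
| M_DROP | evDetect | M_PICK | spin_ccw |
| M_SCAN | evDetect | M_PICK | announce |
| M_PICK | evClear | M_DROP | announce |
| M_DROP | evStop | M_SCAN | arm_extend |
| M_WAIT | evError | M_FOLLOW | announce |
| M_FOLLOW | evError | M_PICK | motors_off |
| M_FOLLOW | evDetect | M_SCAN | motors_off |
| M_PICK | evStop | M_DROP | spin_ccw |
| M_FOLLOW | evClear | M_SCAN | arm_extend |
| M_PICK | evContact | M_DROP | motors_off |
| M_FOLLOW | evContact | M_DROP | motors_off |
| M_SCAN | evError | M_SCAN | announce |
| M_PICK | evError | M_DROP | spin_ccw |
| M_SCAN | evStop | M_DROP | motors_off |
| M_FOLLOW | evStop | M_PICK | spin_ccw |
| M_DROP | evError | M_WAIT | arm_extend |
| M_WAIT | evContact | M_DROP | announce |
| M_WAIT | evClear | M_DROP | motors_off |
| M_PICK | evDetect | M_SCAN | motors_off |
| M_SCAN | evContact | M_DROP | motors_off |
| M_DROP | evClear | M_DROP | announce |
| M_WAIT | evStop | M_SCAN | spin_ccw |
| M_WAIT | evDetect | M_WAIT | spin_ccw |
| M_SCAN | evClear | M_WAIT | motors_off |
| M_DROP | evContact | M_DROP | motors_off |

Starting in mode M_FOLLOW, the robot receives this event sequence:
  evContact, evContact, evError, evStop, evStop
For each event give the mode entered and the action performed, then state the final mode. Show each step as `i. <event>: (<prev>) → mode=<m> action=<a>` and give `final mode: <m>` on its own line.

final mode: M_DROP

1. evContact: (M_FOLLOW) → mode=M_DROP action=motors_off
2. evContact: (M_DROP) → mode=M_DROP action=motors_off
3. evError: (M_DROP) → mode=M_WAIT action=arm_extend
4. evStop: (M_WAIT) → mode=M_SCAN action=spin_ccw
5. evStop: (M_SCAN) → mode=M_DROP action=motors_off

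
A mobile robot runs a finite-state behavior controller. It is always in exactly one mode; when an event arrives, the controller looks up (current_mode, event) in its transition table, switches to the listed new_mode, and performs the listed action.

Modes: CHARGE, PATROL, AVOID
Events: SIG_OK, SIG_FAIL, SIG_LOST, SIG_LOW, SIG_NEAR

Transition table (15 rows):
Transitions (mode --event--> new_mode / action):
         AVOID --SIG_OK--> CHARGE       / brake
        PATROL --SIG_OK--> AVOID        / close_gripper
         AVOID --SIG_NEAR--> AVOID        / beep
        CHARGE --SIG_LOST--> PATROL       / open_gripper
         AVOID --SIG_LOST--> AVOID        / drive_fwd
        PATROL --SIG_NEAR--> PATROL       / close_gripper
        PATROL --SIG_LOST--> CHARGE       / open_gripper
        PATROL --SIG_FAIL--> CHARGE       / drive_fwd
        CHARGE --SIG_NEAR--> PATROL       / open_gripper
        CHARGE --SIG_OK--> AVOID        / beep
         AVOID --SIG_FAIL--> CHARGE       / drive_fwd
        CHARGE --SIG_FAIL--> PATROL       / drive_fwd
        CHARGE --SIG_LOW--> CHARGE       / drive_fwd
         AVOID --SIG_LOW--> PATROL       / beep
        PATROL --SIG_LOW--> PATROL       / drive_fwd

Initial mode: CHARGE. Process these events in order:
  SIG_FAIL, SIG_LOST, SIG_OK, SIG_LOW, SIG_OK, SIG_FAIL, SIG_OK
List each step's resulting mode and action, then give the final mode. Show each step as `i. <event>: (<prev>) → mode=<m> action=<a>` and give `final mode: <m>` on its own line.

1. SIG_FAIL: (CHARGE) → mode=PATROL action=drive_fwd
2. SIG_LOST: (PATROL) → mode=CHARGE action=open_gripper
3. SIG_OK: (CHARGE) → mode=AVOID action=beep
4. SIG_LOW: (AVOID) → mode=PATROL action=beep
5. SIG_OK: (PATROL) → mode=AVOID action=close_gripper
6. SIG_FAIL: (AVOID) → mode=CHARGE action=drive_fwd
7. SIG_OK: (CHARGE) → mode=AVOID action=beep

final mode: AVOID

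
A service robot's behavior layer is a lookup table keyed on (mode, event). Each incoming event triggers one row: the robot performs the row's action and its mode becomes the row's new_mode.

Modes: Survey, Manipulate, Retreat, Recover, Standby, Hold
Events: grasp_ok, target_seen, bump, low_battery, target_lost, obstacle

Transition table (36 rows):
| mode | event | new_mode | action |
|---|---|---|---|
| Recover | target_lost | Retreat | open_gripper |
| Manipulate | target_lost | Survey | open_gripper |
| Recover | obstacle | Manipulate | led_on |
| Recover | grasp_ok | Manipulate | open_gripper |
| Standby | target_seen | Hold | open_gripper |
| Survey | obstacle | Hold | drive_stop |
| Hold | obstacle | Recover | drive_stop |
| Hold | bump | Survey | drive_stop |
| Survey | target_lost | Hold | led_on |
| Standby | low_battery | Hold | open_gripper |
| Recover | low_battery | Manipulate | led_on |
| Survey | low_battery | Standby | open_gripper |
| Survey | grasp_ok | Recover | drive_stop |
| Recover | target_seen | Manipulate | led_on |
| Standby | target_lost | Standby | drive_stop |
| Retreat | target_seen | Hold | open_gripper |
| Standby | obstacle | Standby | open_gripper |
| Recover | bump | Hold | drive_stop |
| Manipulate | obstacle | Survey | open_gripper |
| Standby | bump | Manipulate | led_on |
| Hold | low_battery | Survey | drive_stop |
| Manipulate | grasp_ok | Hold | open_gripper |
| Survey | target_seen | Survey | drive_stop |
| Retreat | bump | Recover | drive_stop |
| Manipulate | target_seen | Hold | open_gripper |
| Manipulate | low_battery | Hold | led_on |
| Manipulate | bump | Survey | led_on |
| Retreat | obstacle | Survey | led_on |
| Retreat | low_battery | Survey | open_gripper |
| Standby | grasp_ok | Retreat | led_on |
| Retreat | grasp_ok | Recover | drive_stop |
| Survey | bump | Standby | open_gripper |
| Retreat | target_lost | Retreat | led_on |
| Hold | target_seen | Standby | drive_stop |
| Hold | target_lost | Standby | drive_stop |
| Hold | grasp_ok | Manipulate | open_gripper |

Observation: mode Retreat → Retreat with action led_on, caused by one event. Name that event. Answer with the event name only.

try grasp_ok: (Retreat, grasp_ok) → (Recover, drive_stop)
try target_seen: (Retreat, target_seen) → (Hold, open_gripper)
try bump: (Retreat, bump) → (Recover, drive_stop)
try low_battery: (Retreat, low_battery) → (Survey, open_gripper)
try target_lost: (Retreat, target_lost) → (Retreat, led_on)  ← matches
try obstacle: (Retreat, obstacle) → (Survey, led_on)

target_lost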